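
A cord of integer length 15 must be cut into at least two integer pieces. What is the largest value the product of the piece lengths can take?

Fill m[k] for k=2..15: at each k try every first piece i and multiply by the better of (k−i) uncut or m[k−i].
m[2] = 1·max(1,0) = 1·1 = 1
m[3] = 1·max(2,1) = 1·2 = 2
m[4] = 2·max(2,1) = 2·2 = 4
m[5] = 2·max(3,2) = 2·3 = 6
m[6] = 3·max(3,2) = 3·3 = 9
m[7] = 2·max(5,6) = 2·6 = 12
m[8] = 2·max(6,9) = 2·9 = 18
m[9] = 3·max(6,9) = 3·9 = 27
m[10] = 2·max(8,18) = 2·18 = 36
m[11] = 2·max(9,27) = 2·27 = 54
m[12] = 3·max(9,27) = 3·27 = 81
m[13] = 2·max(11,54) = 2·54 = 108
m[14] = 2·max(12,81) = 2·81 = 162
m[15] = 3·max(12,81) = 3·81 = 243
One optimal split: 3 + 3 + 3 + 3 + 3; product 3·3·3·3·3 = 243.

243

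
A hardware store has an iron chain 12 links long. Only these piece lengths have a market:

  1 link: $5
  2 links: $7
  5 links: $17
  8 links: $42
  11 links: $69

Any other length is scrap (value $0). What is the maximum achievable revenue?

74

Build r[k] bottom-up: r[k] = max over allowed piece i of (p[i] + r[k−i]).
r[1] = 5
r[2] = max(5+5, 7+0) = 10
r[3] = max(5+10, 7+5) = 15
r[4] = max(5+15, 7+10) = 20
r[5] = max(5+20, 7+15, 17+0) = 25
r[6] = max(5+25, 7+20, 17+5) = 30
r[7] = max(5+30, 7+25, 17+10) = 35
r[8] = max(5+35, 7+30, 17+15, 42+0) = 42
r[9] = max(5+42, 7+35, 17+20, 42+5) = 47
r[10] = max(5+47, 7+42, 17+25, 42+10) = 52
r[11] = max(5+52, 7+47, 17+30, 42+15, 69+0) = 69
r[12] = max(5+69, 7+52, 17+35, 42+20, 69+5) = 74
One optimal cutting: 11 + 1 → $74.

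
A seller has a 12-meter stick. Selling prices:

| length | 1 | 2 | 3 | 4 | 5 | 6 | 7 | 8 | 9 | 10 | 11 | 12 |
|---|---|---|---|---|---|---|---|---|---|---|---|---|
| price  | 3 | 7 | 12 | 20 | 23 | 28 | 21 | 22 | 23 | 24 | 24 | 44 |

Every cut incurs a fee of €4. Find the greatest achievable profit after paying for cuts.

Let net[k] be the best obtainable value from length k. For each k, try every first piece i and keep the best of price[i] + net[k−i] minus the 4 cut fee when i<k.
net[1] = 3
net[2] = max(3+3-4, 7+0) = 7
net[3] = max(3+7-4, 7+3-4, 12+0) = 12
net[4] = max(3+12-4, 7+7-4, 12+3-4, 20+0) = 20
net[5] = max(3+20-4, 7+12-4, 12+7-4, 20+3-4, 23+0) = 23
net[6] = max(3+23-4, 7+20-4, 12+12-4, 20+7-4, 23+3-4, 28+0) = 28
net[7] = max(3+28-4, 7+23-4, 12+20-4, …, 28+3-4, 21+0) = 28
net[8] = max(3+28-4, 7+28-4, 12+23-4, …, 21+3-4, 22+0) = 36
net[9] = max(3+36-4, 7+28-4, 12+28-4, …, 22+3-4, 23+0) = 39
net[10] = max(3+39-4, 7+36-4, 12+28-4, …, 23+3-4, 24+0) = 44
net[11] = max(3+44-4, 7+39-4, 12+36-4, …, 24+3-4, 24+0) = 47
net[12] = max(3+47-4, 7+44-4, 12+39-4, …, 24+3-4, 44+0) = 52
One optimal plan: pieces 4 + 4 + 4 (2 cuts) → €60 − €8 = €52.

52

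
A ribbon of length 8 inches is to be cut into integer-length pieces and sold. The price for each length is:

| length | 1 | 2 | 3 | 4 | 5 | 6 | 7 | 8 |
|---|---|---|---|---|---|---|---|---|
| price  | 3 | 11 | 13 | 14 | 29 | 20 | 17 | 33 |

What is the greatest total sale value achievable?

Build best[k] bottom-up: best[k] = max over allowed piece i of (p[i] + best[k−i]).
best[1] = 3
best[2] = max(3+3, 11+0) = 11
best[3] = max(3+11, 11+3, 13+0) = 14
best[4] = max(3+14, 11+11, 13+3, 14+0) = 22
best[5] = max(3+22, 11+14, 13+11, 14+3, 29+0) = 29
best[6] = max(3+29, 11+22, 13+14, 14+11, 29+3, 20+0) = 33
best[7] = max(3+33, 11+29, 13+22, …, 20+3, 17+0) = 40
best[8] = max(3+40, 11+33, 13+29, …, 17+3, 33+0) = 44
One optimal cutting: 2 + 2 + 2 + 2 → ¢11 + ¢11 + ¢11 + ¢11 = ¢44.

44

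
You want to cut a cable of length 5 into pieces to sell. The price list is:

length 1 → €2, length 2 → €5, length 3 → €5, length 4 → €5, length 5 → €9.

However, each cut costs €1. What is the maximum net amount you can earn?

10

Build net[k] bottom-up: net[k] = max over allowed piece i of (p[i] + net[k−i]) − 1 per cut.
net[1] = 2
net[2] = 5
net[3] = 6  (first piece 1, then net[2]=5)
net[4] = 9  (first piece 2, then net[2]=5)
net[5] = 10  (first piece 1, then net[4]=9)
One optimal plan: pieces 2 + 2 + 1 (2 cuts) → €12 − €2 = €10.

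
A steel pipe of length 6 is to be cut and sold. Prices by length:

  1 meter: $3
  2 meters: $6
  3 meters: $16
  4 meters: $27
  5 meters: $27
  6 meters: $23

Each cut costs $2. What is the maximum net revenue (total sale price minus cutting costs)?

31

Let v[k] be the best obtainable value from length k. For each k, try every first piece i and keep the best of price[i] + v[k−i] minus the 2 cut fee when i<k.
v[1] = 3
v[2] = max(3+3-2, 6+0) = 6
v[3] = max(3+6-2, 6+3-2, 16+0) = 16
v[4] = max(3+16-2, 6+6-2, 16+3-2, 27+0) = 27
v[5] = max(3+27-2, 6+16-2, 16+6-2, 27+3-2, 27+0) = 28
v[6] = max(3+28-2, 6+27-2, 16+16-2, 27+6-2, 27+3-2, 23+0) = 31
One optimal plan: pieces 4 + 2 (1 cut) → $33 − $2 = $31.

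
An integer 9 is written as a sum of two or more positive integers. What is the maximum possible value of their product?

27

Fill f[k] for k=2..9: at each k try every first piece i and multiply by the better of (k−i) uncut or f[k−i].
f[2] = 1*max(1,0) = 1*1 = 1
f[3] = 1*max(2,1) = 1*2 = 2
f[4] = 2*max(2,1) = 2*2 = 4
f[5] = 2*max(3,2) = 2*3 = 6
f[6] = 3*max(3,2) = 3*3 = 9
f[7] = 2*max(5,6) = 2*6 = 12
f[8] = 2*max(6,9) = 2*9 = 18
f[9] = 3*max(6,9) = 3*9 = 27
One optimal split: 3 + 3 + 3; product 3*3*3 = 27.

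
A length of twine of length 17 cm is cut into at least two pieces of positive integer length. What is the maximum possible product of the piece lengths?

486

Let f[k] be the best product for length k (with at least one cut). For each first piece i, the rest contributes max(k−i, f[k−i]).
f[2] = 1*max(1,0) = 1*1 = 1
f[3] = max(1*2, 2*1) = 2
f[4] = max(1*3, 2*2, 3*1) = 4
f[5] = max(1*4, 2*3, 3*2, 4*1) = 6
f[6] = max(1*6, 2*4, 3*3, 4*2, 5*1) = 9
f[7] = max(1*9, 2*6, 3*4, 4*3, 5*2, 6*1) = 12
f[8] = max(1*12, 2*9, 3*6, …, 6*2, 7*1) = 18
f[9] = max(1*18, 2*12, 3*9, …, 7*2, 8*1) = 27
f[10] = max(1*27, 2*18, 3*12, …, 8*2, 9*1) = 36
f[11] = max(1*36, 2*27, 3*18, …, 9*2, 10*1) = 54
f[12] = max(1*54, 2*36, 3*27, …, 10*2, 11*1) = 81
f[13] = max(1*81, 2*54, 3*36, …, 11*2, 12*1) = 108
f[14] = max(1*108, 2*81, 3*54, …, 12*2, 13*1) = 162
f[15] = max(1*162, 2*108, 3*81, …, 13*2, 14*1) = 243
f[16] = max(1*243, 2*162, 3*108, …, 14*2, 15*1) = 324
f[17] = max(1*324, 2*243, 3*162, …, 15*2, 16*1) = 486
One optimal split: 3 + 3 + 3 + 3 + 3 + 2; product 3*3*3*3*3*2 = 486.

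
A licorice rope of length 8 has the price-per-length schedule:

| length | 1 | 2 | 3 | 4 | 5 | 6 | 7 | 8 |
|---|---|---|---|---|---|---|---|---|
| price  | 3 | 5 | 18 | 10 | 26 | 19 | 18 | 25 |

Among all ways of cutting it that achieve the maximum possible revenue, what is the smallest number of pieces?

Build r[k] bottom-up: r[k] = max over allowed piece i of (p[i] + r[k−i]).
r[1] = 3
r[2] = 6  (first piece 1, then r[1]=3)
r[3] = 18
r[4] = 21  (first piece 1, then r[3]=18)
r[5] = 26
r[6] = 36  (first piece 3, then r[3]=18)
r[7] = 39  (first piece 1, then r[6]=36)
r[8] = 44  (first piece 3, then r[5]=26)
Maximum revenue is ¢44.
Now minimize piece count subject to staying optimal: for each k, pieces[k] = 1 + min over i with p[i]+r[k−i]=r[k] of pieces[k−i].
pieces[5] = 1
pieces[6] = 2
pieces[7] = 3
pieces[8] = 2

2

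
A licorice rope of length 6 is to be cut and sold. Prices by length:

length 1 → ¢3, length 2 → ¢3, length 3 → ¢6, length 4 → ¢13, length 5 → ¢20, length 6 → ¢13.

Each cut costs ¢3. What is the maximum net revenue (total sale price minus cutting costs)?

20

Consider every possible first cut. v[k] is the best of p[i]+v[k−i] over all sellable i≤k, charging 3 whenever i<k.
v[1] = 3
v[2] = max(3+3-3, 3+0) = 3
v[3] = max(3+3-3, 3+3-3, 6+0) = 6
v[4] = max(3+6-3, 3+3-3, 6+3-3, 13+0) = 13
v[5] = max(3+13-3, 3+6-3, 6+3-3, 13+3-3, 20+0) = 20
v[6] = max(3+20-3, 3+13-3, 6+6-3, 13+3-3, 20+3-3, 13+0) = 20
One optimal plan: pieces 5 + 1 (1 cut) → ¢23 − ¢3 = ¢20.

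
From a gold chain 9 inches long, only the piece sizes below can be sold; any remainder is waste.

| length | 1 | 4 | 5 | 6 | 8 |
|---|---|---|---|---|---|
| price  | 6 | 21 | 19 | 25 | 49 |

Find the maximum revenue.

55

Build best[k] bottom-up: best[k] = max over allowed piece i of (p[i] + best[k−i]).
best[1] = 6
best[2] = 12  (first piece 1, then best[1]=6)
best[3] = 18  (first piece 1, then best[2]=12)
best[4] = 24  (first piece 1, then best[3]=18)
best[5] = 30  (first piece 1, then best[4]=24)
best[6] = 36  (first piece 1, then best[5]=30)
best[7] = 42  (first piece 1, then best[6]=36)
best[8] = 49
best[9] = 55  (first piece 1, then best[8]=49)
One optimal cutting: 8 + 1 → $55.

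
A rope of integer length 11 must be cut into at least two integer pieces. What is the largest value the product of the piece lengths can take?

Define m[k] = max over 1≤i<k of i · max(k−i, m[k−i]); the inner max lets the remainder stay uncut if that's better.
m[2] = 1·max(1,0) = 1·1 = 1
m[3] = max(1·2, 2·1) = 2
m[4] = max(1·3, 2·2, 3·1) = 4
m[5] = max(1·4, 2·3, 3·2, 4·1) = 6
m[6] = max(1·6, 2·4, 3·3, 4·2, 5·1) = 9
m[7] = max(1·9, 2·6, 3·4, 4·3, 5·2, 6·1) = 12
m[8] = max(1·12, 2·9, 3·6, …, 6·2, 7·1) = 18
m[9] = max(1·18, 2·12, 3·9, …, 7·2, 8·1) = 27
m[10] = max(1·27, 2·18, 3·12, …, 8·2, 9·1) = 36
m[11] = max(1·36, 2·27, 3·18, …, 9·2, 10·1) = 54
One optimal split: 3 + 3 + 3 + 2; product 3·3·3·2 = 54.

54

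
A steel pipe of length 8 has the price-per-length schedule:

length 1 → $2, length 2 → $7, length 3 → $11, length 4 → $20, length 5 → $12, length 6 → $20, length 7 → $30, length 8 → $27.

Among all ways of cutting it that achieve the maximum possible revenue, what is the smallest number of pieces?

Consider every possible first cut. r[k] is the best of p[i]+r[k−i] over all sellable i≤k.
r[1] = 2
r[2] = 7
r[3] = 11
r[4] = 20
r[5] = 22  (first piece 1, then r[4]=20)
r[6] = 27  (first piece 2, then r[4]=20)
r[7] = 31  (first piece 3, then r[4]=20)
r[8] = 40  (first piece 4, then r[4]=20)
Maximum revenue is $40.
Now minimize piece count subject to staying optimal: for each k, pieces[k] = 1 + min over i with p[i]+r[k−i]=r[k] of pieces[k−i].
pieces[5] = 2
pieces[6] = 2
pieces[7] = 2
pieces[8] = 2

2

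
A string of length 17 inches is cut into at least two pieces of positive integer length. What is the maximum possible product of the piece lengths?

486

Define g[k] = max over 1≤i<k of i · max(k−i, g[k−i]); the inner max lets the remainder stay uncut if that's better.
g[2] = 1×max(1,0) = 1×1 = 1
g[3] = 1×max(2,1) = 1×2 = 2
g[4] = 2×max(2,1) = 2×2 = 4
g[5] = 2×max(3,2) = 2×3 = 6
g[6] = 3×max(3,2) = 3×3 = 9
g[7] = 2×max(5,6) = 2×6 = 12
g[8] = 2×max(6,9) = 2×9 = 18
g[9] = 3×max(6,9) = 3×9 = 27
g[10] = 2×max(8,18) = 2×18 = 36
g[11] = 2×max(9,27) = 2×27 = 54
g[12] = 3×max(9,27) = 3×27 = 81
g[13] = 2×max(11,54) = 2×54 = 108
g[14] = 2×max(12,81) = 2×81 = 162
g[15] = 3×max(12,81) = 3×81 = 243
g[16] = 2×max(14,162) = 2×162 = 324
g[17] = 2×max(15,243) = 2×243 = 486
One optimal split: 3 + 3 + 3 + 3 + 3 + 2; product 3×3×3×3×3×2 = 486.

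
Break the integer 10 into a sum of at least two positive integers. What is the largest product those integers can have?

Fill prod[k] for k=2..10: at each k try every first piece i and multiply by the better of (k−i) uncut or prod[k−i].
prod[2] = 1*max(1,0) = 1*1 = 1
prod[3] = max(1*2, 2*1) = 2
prod[4] = max(1*3, 2*2, 3*1) = 4
prod[5] = max(1*4, 2*3, 3*2, 4*1) = 6
prod[6] = max(1*6, 2*4, 3*3, 4*2, 5*1) = 9
prod[7] = max(1*9, 2*6, 3*4, 4*3, 5*2, 6*1) = 12
prod[8] = max(1*12, 2*9, 3*6, …, 6*2, 7*1) = 18
prod[9] = max(1*18, 2*12, 3*9, …, 7*2, 8*1) = 27
prod[10] = max(1*27, 2*18, 3*12, …, 8*2, 9*1) = 36
One optimal split: 3 + 3 + 2 + 2; product 3*3*2*2 = 36.

36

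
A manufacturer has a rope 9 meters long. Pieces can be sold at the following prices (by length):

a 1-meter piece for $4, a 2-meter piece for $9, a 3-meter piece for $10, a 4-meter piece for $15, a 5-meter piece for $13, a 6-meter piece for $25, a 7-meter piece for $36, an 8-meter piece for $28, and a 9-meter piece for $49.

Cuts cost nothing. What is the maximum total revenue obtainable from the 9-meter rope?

Consider every possible first cut. r[k] is the best of p[i]+r[k−i] over all sellable i≤k.
r[1] = 4
r[2] = 9
r[3] = 13  (first piece 1, then r[2]=9)
r[4] = 18  (first piece 2, then r[2]=9)
r[5] = 22  (first piece 1, then r[4]=18)
r[6] = 27  (first piece 2, then r[4]=18)
r[7] = 36
r[8] = 40  (first piece 1, then r[7]=36)
r[9] = 49
Best is to sell the whole 9-meter piece uncut for $49.

49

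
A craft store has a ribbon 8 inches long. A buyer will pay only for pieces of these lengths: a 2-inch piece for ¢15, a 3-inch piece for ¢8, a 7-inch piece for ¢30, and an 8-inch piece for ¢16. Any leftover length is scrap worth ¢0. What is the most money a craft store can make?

60

Consider every possible first cut. f[k] is the best of p[i]+f[k−i] over all sellable i≤k.
f[1] = 0
f[2] = 15
f[3] = 15
f[4] = 30  (first piece 2, then f[2]=15)
f[5] = 30
f[6] = 45  (first piece 2, then f[4]=30)
f[7] = 45
f[8] = 60  (first piece 2, then f[6]=45)
One optimal cutting: 2 + 2 + 2 + 2 → ¢60.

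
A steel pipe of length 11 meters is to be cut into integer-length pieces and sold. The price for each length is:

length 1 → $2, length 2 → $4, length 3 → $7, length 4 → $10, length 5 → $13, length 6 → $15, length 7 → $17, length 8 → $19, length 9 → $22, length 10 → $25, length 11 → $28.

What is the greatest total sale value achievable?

28

Let R[k] be the best obtainable value from length k. For each k, try every first piece i and keep the best of price[i] + R[k−i].
R[1] = 2
R[2] = max(2+2, 4+0) = 4
R[3] = max(2+4, 4+2, 7+0) = 7
R[4] = max(2+7, 4+4, 7+2, 10+0) = 10
R[5] = max(2+10, 4+7, 7+4, 10+2, 13+0) = 13
R[6] = max(2+13, 4+10, 7+7, 10+4, 13+2, 15+0) = 15
R[7] = max(2+15, 4+13, 7+10, …, 15+2, 17+0) = 17
R[8] = max(2+17, 4+15, 7+13, …, 17+2, 19+0) = 20
R[9] = max(2+20, 4+17, 7+15, …, 19+2, 22+0) = 23
R[10] = max(2+23, 4+20, 7+17, …, 22+2, 25+0) = 26
R[11] = max(2+26, 4+23, 7+20, …, 25+2, 28+0) = 28
One optimal cutting: 5 + 5 + 1 → $13 + $13 + $2 = $28.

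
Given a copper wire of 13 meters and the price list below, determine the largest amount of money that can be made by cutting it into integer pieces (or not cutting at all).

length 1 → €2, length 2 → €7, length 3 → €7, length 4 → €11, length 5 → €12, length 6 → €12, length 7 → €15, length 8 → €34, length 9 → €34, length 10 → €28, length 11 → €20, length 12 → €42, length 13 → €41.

50

Consider every possible first cut. R[k] is the best of p[i]+R[k−i] over all sellable i≤k.
R[1] = 2
R[2] = 7
R[3] = 9  (first piece 1, then R[2]=7)
R[4] = 14  (first piece 2, then R[2]=7)
R[5] = 16  (first piece 1, then R[4]=14)
R[6] = 21  (first piece 2, then R[4]=14)
R[7] = 23  (first piece 1, then R[6]=21)
R[8] = 34
R[9] = 36  (first piece 1, then R[8]=34)
R[10] = 41  (first piece 2, then R[8]=34)
R[11] = 43  (first piece 1, then R[10]=41)
R[12] = 48  (first piece 2, then R[10]=41)
R[13] = 50  (first piece 1, then R[12]=48)
One optimal cutting: 8 + 2 + 2 + 1 → €34 + €7 + €7 + €2 = €50.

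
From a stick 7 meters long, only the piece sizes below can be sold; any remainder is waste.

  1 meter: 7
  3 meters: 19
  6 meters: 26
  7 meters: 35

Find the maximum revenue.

49

Consider every possible first cut. r[k] is the best of p[i]+r[k−i] over all sellable i≤k.
r[1] = 7
r[2] = 14  (first piece 1, then r[1]=7)
r[3] = max(7+14, 19+0) = 21
r[4] = max(7+21, 19+7) = 28
r[5] = max(7+28, 19+14) = 35
r[6] = max(7+35, 19+21, 26+0) = 42
r[7] = max(7+42, 19+28, 26+7, 35+0) = 49
One optimal cutting: 1 + 1 + 1 + 1 + 1 + 1 + 1 → 49.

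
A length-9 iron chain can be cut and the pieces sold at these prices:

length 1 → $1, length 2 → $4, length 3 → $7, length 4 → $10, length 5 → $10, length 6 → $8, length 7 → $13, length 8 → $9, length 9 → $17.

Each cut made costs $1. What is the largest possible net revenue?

Consider every possible first cut. v[k] is the best of p[i]+v[k−i] over all sellable i≤k, charging 1 whenever i<k.
v[1] = 1
v[2] = max(1+1-1, 4+0) = 4
v[3] = max(1+4-1, 4+1-1, 7+0) = 7
v[4] = max(1+7-1, 4+4-1, 7+1-1, 10+0) = 10
v[5] = max(1+10-1, 4+7-1, 7+4-1, 10+1-1, 10+0) = 10
v[6] = max(1+10-1, 4+10-1, 7+7-1, 10+4-1, 10+1-1, 8+0) = 13
v[7] = max(1+13-1, 4+10-1, 7+10-1, …, 8+1-1, 13+0) = 16
v[8] = max(1+16-1, 4+13-1, 7+10-1, …, 13+1-1, 9+0) = 19
v[9] = max(1+19-1, 4+16-1, 7+13-1, …, 9+1-1, 17+0) = 19
One optimal plan: pieces 4 + 4 + 1 (2 cuts) → $21 − $2 = $19.

19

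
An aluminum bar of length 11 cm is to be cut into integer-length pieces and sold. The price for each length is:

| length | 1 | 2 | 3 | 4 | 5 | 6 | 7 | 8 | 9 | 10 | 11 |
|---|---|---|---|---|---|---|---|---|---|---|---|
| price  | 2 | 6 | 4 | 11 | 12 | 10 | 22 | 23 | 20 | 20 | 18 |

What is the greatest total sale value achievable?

34

Consider every possible first cut. R[k] is the best of p[i]+R[k−i] over all sellable i≤k.
R[1] = 2
R[2] = max(2+2, 6+0) = 6
R[3] = max(2+6, 6+2, 4+0) = 8
R[4] = max(2+8, 6+6, 4+2, 11+0) = 12
R[5] = max(2+12, 6+8, 4+6, 11+2, 12+0) = 14
R[6] = max(2+14, 6+12, 4+8, 11+6, 12+2, 10+0) = 18
R[7] = max(2+18, 6+14, 4+12, …, 10+2, 22+0) = 22
R[8] = max(2+22, 6+18, 4+14, …, 22+2, 23+0) = 24
R[9] = max(2+24, 6+22, 4+18, …, 23+2, 20+0) = 28
R[10] = max(2+28, 6+24, 4+22, …, 20+2, 20+0) = 30
R[11] = max(2+30, 6+28, 4+24, …, 20+2, 18+0) = 34
One optimal cutting: 7 + 2 + 2 → $22 + $6 + $6 = $34.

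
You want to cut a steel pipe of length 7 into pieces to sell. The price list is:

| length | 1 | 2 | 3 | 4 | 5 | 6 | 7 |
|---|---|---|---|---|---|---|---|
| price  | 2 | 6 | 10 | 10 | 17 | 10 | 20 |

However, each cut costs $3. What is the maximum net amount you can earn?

20

Build v[k] bottom-up: v[k] = max over allowed piece i of (p[i] + v[k−i]) − 3 per cut.
v[1] = 2
v[2] = max(2+2-3, 6+0) = 6
v[3] = max(2+6-3, 6+2-3, 10+0) = 10
v[4] = max(2+10-3, 6+6-3, 10+2-3, 10+0) = 10
v[5] = max(2+10-3, 6+10-3, 10+6-3, 10+2-3, 17+0) = 17
v[6] = max(2+17-3, 6+10-3, 10+10-3, 10+6-3, 17+2-3, 10+0) = 17
v[7] = max(2+17-3, 6+17-3, 10+10-3, …, 10+2-3, 20+0) = 20
One optimal plan: pieces 5 + 2 (1 cut) → $23 − $3 = $20.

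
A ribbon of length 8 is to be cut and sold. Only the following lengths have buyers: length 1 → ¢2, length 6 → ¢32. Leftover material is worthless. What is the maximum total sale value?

Build r[k] bottom-up: r[k] = max over allowed piece i of (p[i] + r[k−i]).
r[1] = 2
r[2] = 4  (first piece 1, then r[1]=2)
r[3] = 6  (first piece 1, then r[2]=4)
r[4] = 8  (first piece 1, then r[3]=6)
r[5] = 10  (first piece 1, then r[4]=8)
r[6] = max(2+10, 32+0) = 32
r[7] = max(2+32, 32+2) = 34
r[8] = max(2+34, 32+4) = 36
One optimal cutting: 6 + 1 + 1 → ¢36.

36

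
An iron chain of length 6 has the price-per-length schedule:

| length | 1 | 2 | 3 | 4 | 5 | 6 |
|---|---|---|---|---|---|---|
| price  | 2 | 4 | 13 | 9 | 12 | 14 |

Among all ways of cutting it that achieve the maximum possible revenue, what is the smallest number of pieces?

2

Consider every possible first cut. r[k] is the best of p[i]+r[k−i] over all sellable i≤k.
r[1] = 2
r[2] = 4  (first piece 1, then r[1]=2)
r[3] = 13
r[4] = 15  (first piece 1, then r[3]=13)
r[5] = 17  (first piece 1, then r[4]=15)
r[6] = 26  (first piece 3, then r[3]=13)
Maximum revenue is $26.
Now minimize piece count subject to staying optimal: for each k, pieces[k] = 1 + min over i with p[i]+r[k−i]=r[k] of pieces[k−i].
pieces[3] = 1
pieces[4] = 2
pieces[5] = 2
pieces[6] = 2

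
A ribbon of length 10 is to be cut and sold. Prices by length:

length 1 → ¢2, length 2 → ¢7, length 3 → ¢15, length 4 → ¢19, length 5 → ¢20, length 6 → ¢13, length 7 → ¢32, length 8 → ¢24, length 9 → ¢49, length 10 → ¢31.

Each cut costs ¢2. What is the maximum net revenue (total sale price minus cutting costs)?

Consider every possible first cut. net[k] is the best of p[i]+net[k−i] over all sellable i≤k, charging 2 whenever i<k.
net[1] = 2
net[2] = max(2+2-2, 7+0) = 7
net[3] = max(2+7-2, 7+2-2, 15+0) = 15
net[4] = max(2+15-2, 7+7-2, 15+2-2, 19+0) = 19
net[5] = max(2+19-2, 7+15-2, 15+7-2, 19+2-2, 20+0) = 20
net[6] = max(2+20-2, 7+19-2, 15+15-2, 19+7-2, 20+2-2, 13+0) = 28
net[7] = max(2+28-2, 7+20-2, 15+19-2, …, 13+2-2, 32+0) = 32
net[8] = max(2+32-2, 7+28-2, 15+20-2, …, 32+2-2, 24+0) = 36
net[9] = max(2+36-2, 7+32-2, 15+28-2, …, 24+2-2, 49+0) = 49
net[10] = max(2+49-2, 7+36-2, 15+32-2, …, 49+2-2, 31+0) = 49
One optimal plan: pieces 9 + 1 (1 cut) → ¢51 − ¢2 = ¢49.

49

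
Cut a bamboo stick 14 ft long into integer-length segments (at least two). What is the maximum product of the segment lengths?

162

Let P[k] be the best product for length k (with at least one cut). For each first piece i, the rest contributes max(k−i, P[k−i]).
P[2] = 1*max(1,0) = 1*1 = 1
P[3] = 1*max(2,1) = 1*2 = 2
P[4] = 2*max(2,1) = 2*2 = 4
P[5] = 2*max(3,2) = 2*3 = 6
P[6] = 3*max(3,2) = 3*3 = 9
P[7] = 2*max(5,6) = 2*6 = 12
P[8] = 2*max(6,9) = 2*9 = 18
P[9] = 3*max(6,9) = 3*9 = 27
P[10] = 2*max(8,18) = 2*18 = 36
P[11] = 2*max(9,27) = 2*27 = 54
P[12] = 3*max(9,27) = 3*27 = 81
P[13] = 2*max(11,54) = 2*54 = 108
P[14] = 2*max(12,81) = 2*81 = 162
One optimal split: 3 + 3 + 3 + 3 + 2; product 3*3*3*3*2 = 162.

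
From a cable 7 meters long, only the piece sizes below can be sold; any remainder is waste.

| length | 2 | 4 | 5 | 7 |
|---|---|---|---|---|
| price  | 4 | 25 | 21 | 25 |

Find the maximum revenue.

29

Build f[k] bottom-up: f[k] = max over allowed piece i of (p[i] + f[k−i]).
f[1] = 0
f[2] = 4
f[3] = 4
f[4] = max(4+4, 25+0) = 25
f[5] = max(4+4, 25+0, 21+0) = 25
f[6] = max(4+25, 25+4, 21+0) = 29
f[7] = max(4+25, 25+4, 21+4, 25+0) = 29
One optimal cutting: pieces 4 + 2 with 1 meter of scrap → $29.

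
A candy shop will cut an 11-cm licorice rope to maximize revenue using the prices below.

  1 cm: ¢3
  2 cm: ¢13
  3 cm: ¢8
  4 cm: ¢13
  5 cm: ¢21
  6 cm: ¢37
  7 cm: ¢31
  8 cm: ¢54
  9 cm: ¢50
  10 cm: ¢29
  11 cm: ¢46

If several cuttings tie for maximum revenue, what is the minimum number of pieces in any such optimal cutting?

Let r[k] be the best obtainable value from length k. For each k, try every first piece i and keep the best of price[i] + r[k−i].
r[1] = 3
r[2] = 13
r[3] = 16  (first piece 1, then r[2]=13)
r[4] = 26  (first piece 2, then r[2]=13)
r[5] = 29  (first piece 1, then r[4]=26)
r[6] = 39  (first piece 2, then r[4]=26)
r[7] = 42  (first piece 1, then r[6]=39)
r[8] = 54
r[9] = 57  (first piece 1, then r[8]=54)
r[10] = 67  (first piece 2, then r[8]=54)
r[11] = 70  (first piece 1, then r[10]=67)
Maximum revenue is ¢70.
Now minimize piece count subject to staying optimal: for each k, pieces[k] = 1 + min over i with p[i]+r[k−i]=r[k] of pieces[k−i].
pieces[8] = 1
pieces[9] = 2
pieces[10] = 2
pieces[11] = 3

3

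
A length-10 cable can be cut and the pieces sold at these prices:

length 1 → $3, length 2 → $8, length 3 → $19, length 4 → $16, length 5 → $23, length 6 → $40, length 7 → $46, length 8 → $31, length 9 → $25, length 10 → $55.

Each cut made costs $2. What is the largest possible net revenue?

Let v[k] be the best obtainable value from length k. For each k, try every first piece i and keep the best of price[i] + v[k−i] minus the 2 cut fee when i<k.
v[1] = 3
v[2] = 8
v[3] = 19
v[4] = 20  (first piece 1, then v[3]=19)
v[5] = 25  (first piece 2, then v[3]=19)
v[6] = 40
v[7] = 46
v[8] = 47  (first piece 1, then v[7]=46)
v[9] = 57  (first piece 3, then v[6]=40)
v[10] = 63  (first piece 3, then v[7]=46)
One optimal plan: pieces 7 + 3 (1 cut) → $65 − $2 = $63.

63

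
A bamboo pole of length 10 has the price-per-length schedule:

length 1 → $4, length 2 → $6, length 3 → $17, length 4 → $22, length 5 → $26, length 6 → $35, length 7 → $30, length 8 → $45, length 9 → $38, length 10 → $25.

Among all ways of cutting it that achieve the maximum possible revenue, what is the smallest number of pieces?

Build r[k] bottom-up: r[k] = max over allowed piece i of (p[i] + r[k−i]).
r[1] = 4
r[2] = max(4+4, 6+0) = 8
r[3] = max(4+8, 6+4, 17+0) = 17
r[4] = max(4+17, 6+8, 17+4, 22+0) = 22
r[5] = max(4+22, 6+17, 17+8, 22+4, 26+0) = 26
r[6] = max(4+26, 6+22, 17+17, 22+8, 26+4, 35+0) = 35
r[7] = max(4+35, 6+26, 17+22, …, 35+4, 30+0) = 39
r[8] = max(4+39, 6+35, 17+26, …, 30+4, 45+0) = 45
r[9] = max(4+45, 6+39, 17+35, …, 45+4, 38+0) = 52
r[10] = max(4+52, 6+45, 17+39, …, 38+4, 25+0) = 57
Maximum revenue is $57.
Now minimize piece count subject to staying optimal: for each k, pieces[k] = 1 + min over i with p[i]+r[k−i]=r[k] of pieces[k−i].
pieces[7] = 2
pieces[8] = 1
pieces[9] = 2
pieces[10] = 2

2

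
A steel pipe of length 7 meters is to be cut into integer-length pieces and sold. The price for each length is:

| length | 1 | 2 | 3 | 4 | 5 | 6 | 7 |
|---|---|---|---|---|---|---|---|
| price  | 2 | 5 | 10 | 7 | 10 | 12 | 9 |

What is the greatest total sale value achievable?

22

Consider every possible first cut. r[k] is the best of p[i]+r[k−i] over all sellable i≤k.
r[1] = 2
r[2] = 5
r[3] = 10
r[4] = 12  (first piece 1, then r[3]=10)
r[5] = 15  (first piece 2, then r[3]=10)
r[6] = 20  (first piece 3, then r[3]=10)
r[7] = 22  (first piece 1, then r[6]=20)
One optimal cutting: 3 + 3 + 1 → $10 + $10 + $2 = $22.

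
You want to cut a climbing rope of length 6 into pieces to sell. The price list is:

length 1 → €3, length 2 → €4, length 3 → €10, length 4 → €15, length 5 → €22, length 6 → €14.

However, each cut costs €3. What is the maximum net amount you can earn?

22

Consider every possible first cut. net[k] is the best of p[i]+net[k−i] over all sellable i≤k, charging 3 whenever i<k.
net[1] = 3
net[2] = 4
net[3] = 10
net[4] = 15
net[5] = 22
net[6] = 22  (first piece 1, then net[5]=22)
One optimal plan: pieces 5 + 1 (1 cut) → €25 − €3 = €22.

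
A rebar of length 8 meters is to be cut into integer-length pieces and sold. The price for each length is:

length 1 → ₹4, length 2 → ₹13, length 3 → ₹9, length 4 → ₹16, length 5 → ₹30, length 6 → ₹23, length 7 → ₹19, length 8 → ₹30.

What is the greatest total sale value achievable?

52

Build r[k] bottom-up: r[k] = max over allowed piece i of (p[i] + r[k−i]).
r[1] = 4
r[2] = max(4+4, 13+0) = 13
r[3] = max(4+13, 13+4, 9+0) = 17
r[4] = max(4+17, 13+13, 9+4, 16+0) = 26
r[5] = max(4+26, 13+17, 9+13, 16+4, 30+0) = 30
r[6] = max(4+30, 13+26, 9+17, 16+13, 30+4, 23+0) = 39
r[7] = max(4+39, 13+30, 9+26, …, 23+4, 19+0) = 43
r[8] = max(4+43, 13+39, 9+30, …, 19+4, 30+0) = 52
One optimal cutting: 2 + 2 + 2 + 2 → ₹13 + ₹13 + ₹13 + ₹13 = ₹52.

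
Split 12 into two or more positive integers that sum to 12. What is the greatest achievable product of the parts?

Fill prod[k] for k=2..12: at each k try every first piece i and multiply by the better of (k−i) uncut or prod[k−i].
Small cases: prod[2]=1, prod[3]=2, prod[4]=4, prod[5]=6, prod[6]=9, prod[7]=12.
prod[8] = max(1*12, 2*9, 3*6, …, 6*2, 7*1) = 18
prod[9] = max(1*18, 2*12, 3*9, …, 7*2, 8*1) = 27
prod[10] = max(1*27, 2*18, 3*12, …, 8*2, 9*1) = 36
prod[11] = max(1*36, 2*27, 3*18, …, 9*2, 10*1) = 54
prod[12] = max(1*54, 2*36, 3*27, …, 10*2, 11*1) = 81
One optimal split: 3 + 3 + 3 + 3; product 3*3*3*3 = 81.

81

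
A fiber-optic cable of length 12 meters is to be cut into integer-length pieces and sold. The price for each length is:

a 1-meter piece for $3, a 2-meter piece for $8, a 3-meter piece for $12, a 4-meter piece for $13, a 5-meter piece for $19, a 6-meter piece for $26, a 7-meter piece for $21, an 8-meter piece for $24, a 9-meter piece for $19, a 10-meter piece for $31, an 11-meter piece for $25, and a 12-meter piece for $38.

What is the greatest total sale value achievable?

52

Consider every possible first cut. v[k] is the best of p[i]+v[k−i] over all sellable i≤k.
v[1] = 3
v[2] = 8
v[3] = 12
v[4] = 16  (first piece 2, then v[2]=8)
v[5] = 20  (first piece 2, then v[3]=12)
v[6] = 26
v[7] = 29  (first piece 1, then v[6]=26)
v[8] = 34  (first piece 2, then v[6]=26)
v[9] = 38  (first piece 3, then v[6]=26)
v[10] = 42  (first piece 2, then v[8]=34)
v[11] = 46  (first piece 2, then v[9]=38)
v[12] = 52  (first piece 6, then v[6]=26)
One optimal cutting: 6 + 6 → $26 + $26 = $52.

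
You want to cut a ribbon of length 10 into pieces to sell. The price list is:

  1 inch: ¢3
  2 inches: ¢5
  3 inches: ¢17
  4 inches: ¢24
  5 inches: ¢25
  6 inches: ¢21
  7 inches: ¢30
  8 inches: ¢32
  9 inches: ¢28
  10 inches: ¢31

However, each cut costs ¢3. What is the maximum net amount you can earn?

Consider every possible first cut. v[k] is the best of p[i]+v[k−i] over all sellable i≤k, charging 3 whenever i<k.
v[1] = 3
v[2] = 5
v[3] = 17
v[4] = 24
v[5] = 25
v[6] = 31  (first piece 3, then v[3]=17)
v[7] = 38  (first piece 3, then v[4]=24)
v[8] = 45  (first piece 4, then v[4]=24)
v[9] = 46  (first piece 4, then v[5]=25)
v[10] = 52  (first piece 3, then v[7]=38)
One optimal plan: pieces 4 + 3 + 3 (2 cuts) → ¢58 − ¢6 = ¢52.

52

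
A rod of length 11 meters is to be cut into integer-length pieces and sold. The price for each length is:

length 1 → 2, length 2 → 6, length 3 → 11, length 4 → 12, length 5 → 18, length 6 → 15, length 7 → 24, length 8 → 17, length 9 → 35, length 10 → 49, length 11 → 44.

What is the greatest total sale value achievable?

51

Build best[k] bottom-up: best[k] = max over allowed piece i of (p[i] + best[k−i]).
best[1] = 2
best[2] = max(2+2, 6+0) = 6
best[3] = max(2+6, 6+2, 11+0) = 11
best[4] = max(2+11, 6+6, 11+2, 12+0) = 13
best[5] = max(2+13, 6+11, 11+6, 12+2, 18+0) = 18
best[6] = max(2+18, 6+13, 11+11, 12+6, 18+2, 15+0) = 22
best[7] = max(2+22, 6+18, 11+13, …, 15+2, 24+0) = 24
best[8] = max(2+24, 6+22, 11+18, …, 24+2, 17+0) = 29
best[9] = max(2+29, 6+24, 11+22, …, 17+2, 35+0) = 35
best[10] = max(2+35, 6+29, 11+24, …, 35+2, 49+0) = 49
best[11] = max(2+49, 6+35, 11+29, …, 49+2, 44+0) = 51
One optimal cutting: 10 + 1 → 49 + 2 = 51.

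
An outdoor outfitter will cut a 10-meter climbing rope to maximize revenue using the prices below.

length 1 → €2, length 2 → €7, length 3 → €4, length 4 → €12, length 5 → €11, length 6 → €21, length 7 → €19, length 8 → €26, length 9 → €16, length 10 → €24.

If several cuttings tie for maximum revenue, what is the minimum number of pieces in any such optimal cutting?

Consider every possible first cut. r[k] is the best of p[i]+r[k−i] over all sellable i≤k.
r[1] = 2
r[2] = 7
r[3] = 9  (first piece 1, then r[2]=7)
r[4] = 14  (first piece 2, then r[2]=7)
r[5] = 16  (first piece 1, then r[4]=14)
r[6] = 21  (first piece 2, then r[4]=14)
r[7] = 23  (first piece 1, then r[6]=21)
r[8] = 28  (first piece 2, then r[6]=21)
r[9] = 30  (first piece 1, then r[8]=28)
r[10] = 35  (first piece 2, then r[8]=28)
Maximum revenue is €35.
Now minimize piece count subject to staying optimal: for each k, pieces[k] = 1 + min over i with p[i]+r[k−i]=r[k] of pieces[k−i].
pieces[7] = 2
pieces[8] = 2
pieces[9] = 3
pieces[10] = 3

3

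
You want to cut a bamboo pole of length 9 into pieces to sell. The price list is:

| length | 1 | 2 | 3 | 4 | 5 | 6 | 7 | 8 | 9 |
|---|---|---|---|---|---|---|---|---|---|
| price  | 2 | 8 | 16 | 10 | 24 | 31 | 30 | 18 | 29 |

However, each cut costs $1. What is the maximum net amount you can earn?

Consider every possible first cut. net[k] is the best of p[i]+net[k−i] over all sellable i≤k, charging 1 whenever i<k.
net[1] = 2
net[2] = max(2+2-1, 8+0) = 8
net[3] = max(2+8-1, 8+2-1, 16+0) = 16
net[4] = max(2+16-1, 8+8-1, 16+2-1, 10+0) = 17
net[5] = max(2+17-1, 8+16-1, 16+8-1, 10+2-1, 24+0) = 24
net[6] = max(2+24-1, 8+17-1, 16+16-1, 10+8-1, 24+2-1, 31+0) = 31
net[7] = max(2+31-1, 8+24-1, 16+17-1, …, 31+2-1, 30+0) = 32
net[8] = max(2+32-1, 8+31-1, 16+24-1, …, 30+2-1, 18+0) = 39
net[9] = max(2+39-1, 8+32-1, 16+31-1, …, 18+2-1, 29+0) = 46
One optimal plan: pieces 3 + 3 + 3 (2 cuts) → $48 − $2 = $46.

46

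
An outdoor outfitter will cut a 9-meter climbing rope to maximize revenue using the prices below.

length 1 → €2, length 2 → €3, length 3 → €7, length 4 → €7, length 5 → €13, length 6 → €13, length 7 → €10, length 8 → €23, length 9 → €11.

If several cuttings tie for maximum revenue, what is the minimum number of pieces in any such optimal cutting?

Build r[k] bottom-up: r[k] = max over allowed piece i of (p[i] + r[k−i]).
r[1] = 2
r[2] = max(2+2, 3+0) = 4
r[3] = max(2+4, 3+2, 7+0) = 7
r[4] = max(2+7, 3+4, 7+2, 7+0) = 9
r[5] = max(2+9, 3+7, 7+4, 7+2, 13+0) = 13
r[6] = max(2+13, 3+9, 7+7, 7+4, 13+2, 13+0) = 15
r[7] = max(2+15, 3+13, 7+9, …, 13+2, 10+0) = 17
r[8] = max(2+17, 3+15, 7+13, …, 10+2, 23+0) = 23
r[9] = max(2+23, 3+17, 7+15, …, 23+2, 11+0) = 25
Maximum revenue is €25.
Now minimize piece count subject to staying optimal: for each k, pieces[k] = 1 + min over i with p[i]+r[k−i]=r[k] of pieces[k−i].
pieces[6] = 2
pieces[7] = 3
pieces[8] = 1
pieces[9] = 2

2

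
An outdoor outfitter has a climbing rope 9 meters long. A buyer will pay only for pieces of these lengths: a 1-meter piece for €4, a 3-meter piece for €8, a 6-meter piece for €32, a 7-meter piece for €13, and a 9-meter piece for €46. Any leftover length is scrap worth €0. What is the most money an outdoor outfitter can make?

46

Let best[k] be the best obtainable value from length k. For each k, try every first piece i and keep the best of price[i] + best[k−i].
best[1] = 4
best[2] = 8  (first piece 1, then best[1]=4)
best[3] = max(4+8, 8+0) = 12
best[4] = max(4+12, 8+4) = 16
best[5] = max(4+16, 8+8) = 20
best[6] = max(4+20, 8+12, 32+0) = 32
best[7] = max(4+32, 8+16, 32+4, 13+0) = 36
best[8] = max(4+36, 8+20, 32+8, 13+4) = 40
best[9] = max(4+40, 8+32, 32+12, 13+8, 46+0) = 46
One optimal cutting: 9 → €46.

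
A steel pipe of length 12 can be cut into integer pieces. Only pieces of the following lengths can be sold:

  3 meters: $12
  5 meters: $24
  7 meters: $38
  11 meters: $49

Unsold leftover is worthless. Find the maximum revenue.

Let f[k] be the best obtainable value from length k. For each k, try every first piece i and keep the best of price[i] + f[k−i].
f[1] = 0
f[2] = 0
f[3] = 12
f[4] = 12
f[5] = max(12+0, 24+0) = 24
f[6] = max(12+12, 24+0) = 24
f[7] = max(12+12, 24+0, 38+0) = 38
f[8] = max(12+24, 24+12, 38+0) = 38
f[9] = max(12+24, 24+12, 38+0) = 38
f[10] = max(12+38, 24+24, 38+12) = 50
f[11] = max(12+38, 24+24, 38+12, 49+0) = 50
f[12] = max(12+38, 24+38, 38+24, 49+0) = 62
One optimal cutting: 7 + 5 → $62.

62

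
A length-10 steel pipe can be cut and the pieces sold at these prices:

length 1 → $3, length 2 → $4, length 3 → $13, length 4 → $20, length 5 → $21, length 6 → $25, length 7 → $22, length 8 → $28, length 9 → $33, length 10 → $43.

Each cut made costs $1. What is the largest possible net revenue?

44

Build v[k] bottom-up: v[k] = max over allowed piece i of (p[i] + v[k−i]) − 1 per cut.
v[1] = 3
v[2] = 5  (first piece 1, then v[1]=3)
v[3] = 13
v[4] = 20
v[5] = 22  (first piece 1, then v[4]=20)
v[6] = 25  (first piece 3, then v[3]=13)
v[7] = 32  (first piece 3, then v[4]=20)
v[8] = 39  (first piece 4, then v[4]=20)
v[9] = 41  (first piece 1, then v[8]=39)
v[10] = 44  (first piece 3, then v[7]=32)
One optimal plan: pieces 4 + 3 + 3 (2 cuts) → $46 − $2 = $44.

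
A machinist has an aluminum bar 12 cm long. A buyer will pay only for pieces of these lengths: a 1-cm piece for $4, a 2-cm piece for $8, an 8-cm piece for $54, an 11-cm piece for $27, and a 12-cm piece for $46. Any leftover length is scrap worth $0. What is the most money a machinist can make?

70

Build r[k] bottom-up: r[k] = max over allowed piece i of (p[i] + r[k−i]).
r[1] = 4
r[2] = 8  (first piece 1, then r[1]=4)
r[3] = 12  (first piece 1, then r[2]=8)
r[4] = 16  (first piece 1, then r[3]=12)
r[5] = 20  (first piece 1, then r[4]=16)
r[6] = 24  (first piece 1, then r[5]=20)
r[7] = 28  (first piece 1, then r[6]=24)
r[8] = 54
r[9] = 58  (first piece 1, then r[8]=54)
r[10] = 62  (first piece 1, then r[9]=58)
r[11] = 66  (first piece 1, then r[10]=62)
r[12] = 70  (first piece 1, then r[11]=66)
One optimal cutting: 8 + 1 + 1 + 1 + 1 → $70.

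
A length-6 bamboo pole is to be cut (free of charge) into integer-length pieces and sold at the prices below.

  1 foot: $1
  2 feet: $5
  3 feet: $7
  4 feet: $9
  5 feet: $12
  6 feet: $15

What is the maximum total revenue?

Build best[k] bottom-up: best[k] = max over allowed piece i of (p[i] + best[k−i]).
best[1] = 1
best[2] = 5
best[3] = 7
best[4] = 10  (first piece 2, then best[2]=5)
best[5] = 12  (first piece 2, then best[3]=7)
best[6] = 15  (first piece 2, then best[4]=10)
One optimal cutting: 2 + 2 + 2 → $5 + $5 + $5 = $15.

15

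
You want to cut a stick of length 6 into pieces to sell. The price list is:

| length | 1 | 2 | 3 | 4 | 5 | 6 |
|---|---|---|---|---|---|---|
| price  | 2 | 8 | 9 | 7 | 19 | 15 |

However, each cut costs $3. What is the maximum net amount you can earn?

18

Let r[k] be the best obtainable value from length k. For each k, try every first piece i and keep the best of price[i] + r[k−i] minus the 3 cut fee when i<k.
r[1] = 2
r[2] = max(2+2-3, 8+0) = 8
r[3] = max(2+8-3, 8+2-3, 9+0) = 9
r[4] = max(2+9-3, 8+8-3, 9+2-3, 7+0) = 13
r[5] = max(2+13-3, 8+9-3, 9+8-3, 7+2-3, 19+0) = 19
r[6] = max(2+19-3, 8+13-3, 9+9-3, 7+8-3, 19+2-3, 15+0) = 18
One optimal plan: pieces 5 + 1 (1 cut) → $21 − $3 = $18.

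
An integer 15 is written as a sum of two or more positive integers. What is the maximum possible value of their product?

Fill prod[k] for k=2..15: at each k try every first piece i and multiply by the better of (k−i) uncut or prod[k−i].
prod[2] = 1·max(1,0) = 1·1 = 1
prod[3] = 1·max(2,1) = 1·2 = 2
prod[4] = 2·max(2,1) = 2·2 = 4
prod[5] = 2·max(3,2) = 2·3 = 6
prod[6] = 3·max(3,2) = 3·3 = 9
prod[7] = 2·max(5,6) = 2·6 = 12
prod[8] = 2·max(6,9) = 2·9 = 18
prod[9] = 3·max(6,9) = 3·9 = 27
prod[10] = 2·max(8,18) = 2·18 = 36
prod[11] = 2·max(9,27) = 2·27 = 54
prod[12] = 3·max(9,27) = 3·27 = 81
prod[13] = 2·max(11,54) = 2·54 = 108
prod[14] = 2·max(12,81) = 2·81 = 162
prod[15] = 3·max(12,81) = 3·81 = 243
One optimal split: 3 + 3 + 3 + 3 + 3; product 3·3·3·3·3 = 243.

243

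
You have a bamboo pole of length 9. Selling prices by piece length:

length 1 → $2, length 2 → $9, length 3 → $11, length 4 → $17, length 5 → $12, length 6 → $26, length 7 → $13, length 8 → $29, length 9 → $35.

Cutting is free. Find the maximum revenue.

38

Build v[k] bottom-up: v[k] = max over allowed piece i of (p[i] + v[k−i]).
v[1] = 2
v[2] = 9
v[3] = 11  (first piece 1, then v[2]=9)
v[4] = 18  (first piece 2, then v[2]=9)
v[5] = 20  (first piece 1, then v[4]=18)
v[6] = 27  (first piece 2, then v[4]=18)
v[7] = 29  (first piece 1, then v[6]=27)
v[8] = 36  (first piece 2, then v[6]=27)
v[9] = 38  (first piece 1, then v[8]=36)
One optimal cutting: 2 + 2 + 2 + 2 + 1 → $9 + $9 + $9 + $9 + $2 = $38.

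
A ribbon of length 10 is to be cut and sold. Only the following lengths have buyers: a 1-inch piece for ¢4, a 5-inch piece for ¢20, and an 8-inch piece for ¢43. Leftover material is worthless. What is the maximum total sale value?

Build f[k] bottom-up: f[k] = max over allowed piece i of (p[i] + f[k−i]).
f[1] = 4
f[2] = 8  (first piece 1, then f[1]=4)
f[3] = 12  (first piece 1, then f[2]=8)
f[4] = 16  (first piece 1, then f[3]=12)
f[5] = 20  (first piece 1, then f[4]=16)
f[6] = 24  (first piece 1, then f[5]=20)
f[7] = 28  (first piece 1, then f[6]=24)
f[8] = 43
f[9] = 47  (first piece 1, then f[8]=43)
f[10] = 51  (first piece 1, then f[9]=47)
One optimal cutting: 8 + 1 + 1 → ¢51.

51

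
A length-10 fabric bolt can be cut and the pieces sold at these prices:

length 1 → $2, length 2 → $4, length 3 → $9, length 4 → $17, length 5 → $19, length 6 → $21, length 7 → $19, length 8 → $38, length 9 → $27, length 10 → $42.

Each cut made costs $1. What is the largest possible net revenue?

Let net[k] be the best obtainable value from length k. For each k, try every first piece i and keep the best of price[i] + net[k−i] minus the 1 cut fee when i<k.
net[1] = 2
net[2] = 4
net[3] = 9
net[4] = 17
net[5] = 19
net[6] = 21
net[7] = 25  (first piece 3, then net[4]=17)
net[8] = 38
net[9] = 39  (first piece 1, then net[8]=38)
net[10] = 42
Best is to make no cuts and sell whole for $42.

42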